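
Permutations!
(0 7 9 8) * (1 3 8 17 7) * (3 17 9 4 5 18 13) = (0 1 17 7 4 5 18 13 3 8) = [1, 17, 2, 8, 5, 18, 6, 4, 0, 9, 10, 11, 12, 3, 14, 15, 16, 7, 13]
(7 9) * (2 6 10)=(2 6 10)(7 9)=[0, 1, 6, 3, 4, 5, 10, 9, 8, 7, 2]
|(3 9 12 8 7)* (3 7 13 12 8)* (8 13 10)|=4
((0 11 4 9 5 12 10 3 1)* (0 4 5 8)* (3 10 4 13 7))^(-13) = ((0 11 5 12 4 9 8)(1 13 7 3))^(-13) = (0 11 5 12 4 9 8)(1 3 7 13)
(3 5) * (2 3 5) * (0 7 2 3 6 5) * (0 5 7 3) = [3, 1, 6, 0, 4, 5, 7, 2] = (0 3)(2 6 7)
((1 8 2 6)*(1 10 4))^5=(1 4 10 6 2 8)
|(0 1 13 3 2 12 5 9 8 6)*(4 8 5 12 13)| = |(0 1 4 8 6)(2 13 3)(5 9)| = 30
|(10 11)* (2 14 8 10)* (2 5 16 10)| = |(2 14 8)(5 16 10 11)| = 12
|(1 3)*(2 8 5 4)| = 4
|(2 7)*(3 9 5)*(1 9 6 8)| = |(1 9 5 3 6 8)(2 7)| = 6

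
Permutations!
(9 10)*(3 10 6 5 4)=(3 10 9 6 5 4)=[0, 1, 2, 10, 3, 4, 5, 7, 8, 6, 9]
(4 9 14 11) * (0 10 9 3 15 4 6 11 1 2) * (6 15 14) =(0 10 9 6 11 15 4 3 14 1 2) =[10, 2, 0, 14, 3, 5, 11, 7, 8, 6, 9, 15, 12, 13, 1, 4]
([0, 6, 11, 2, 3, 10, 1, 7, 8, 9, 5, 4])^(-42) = (2 4)(3 11)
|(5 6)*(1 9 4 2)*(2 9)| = 2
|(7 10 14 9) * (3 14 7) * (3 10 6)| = |(3 14 9 10 7 6)| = 6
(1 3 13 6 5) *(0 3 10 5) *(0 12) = (0 3 13 6 12)(1 10 5) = [3, 10, 2, 13, 4, 1, 12, 7, 8, 9, 5, 11, 0, 6]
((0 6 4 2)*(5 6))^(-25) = ((0 5 6 4 2))^(-25) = (6)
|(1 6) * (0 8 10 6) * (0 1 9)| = |(0 8 10 6 9)| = 5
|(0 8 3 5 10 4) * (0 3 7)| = 12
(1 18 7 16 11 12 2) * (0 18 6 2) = (0 18 7 16 11 12)(1 6 2) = [18, 6, 1, 3, 4, 5, 2, 16, 8, 9, 10, 12, 0, 13, 14, 15, 11, 17, 7]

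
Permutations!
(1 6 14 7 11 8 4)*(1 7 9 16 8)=(1 6 14 9 16 8 4 7 11)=[0, 6, 2, 3, 7, 5, 14, 11, 4, 16, 10, 1, 12, 13, 9, 15, 8]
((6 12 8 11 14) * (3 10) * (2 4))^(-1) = ((2 4)(3 10)(6 12 8 11 14))^(-1) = (2 4)(3 10)(6 14 11 8 12)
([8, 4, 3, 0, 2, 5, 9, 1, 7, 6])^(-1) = [3, 7, 4, 2, 1, 5, 9, 8, 0, 6]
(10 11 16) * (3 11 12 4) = (3 11 16 10 12 4) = [0, 1, 2, 11, 3, 5, 6, 7, 8, 9, 12, 16, 4, 13, 14, 15, 10]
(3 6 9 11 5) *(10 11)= [0, 1, 2, 6, 4, 3, 9, 7, 8, 10, 11, 5]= (3 6 9 10 11 5)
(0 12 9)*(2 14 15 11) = (0 12 9)(2 14 15 11) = [12, 1, 14, 3, 4, 5, 6, 7, 8, 0, 10, 2, 9, 13, 15, 11]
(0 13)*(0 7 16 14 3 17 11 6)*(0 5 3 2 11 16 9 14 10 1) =[13, 0, 11, 17, 4, 3, 5, 9, 8, 14, 1, 6, 12, 7, 2, 15, 10, 16] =(0 13 7 9 14 2 11 6 5 3 17 16 10 1)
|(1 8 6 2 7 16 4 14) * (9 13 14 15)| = 11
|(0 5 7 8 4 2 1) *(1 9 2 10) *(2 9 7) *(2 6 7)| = 8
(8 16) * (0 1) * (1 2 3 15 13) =(0 2 3 15 13 1)(8 16) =[2, 0, 3, 15, 4, 5, 6, 7, 16, 9, 10, 11, 12, 1, 14, 13, 8]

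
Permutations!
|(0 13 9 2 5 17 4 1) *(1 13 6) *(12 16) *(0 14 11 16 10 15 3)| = |(0 6 1 14 11 16 12 10 15 3)(2 5 17 4 13 9)| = 30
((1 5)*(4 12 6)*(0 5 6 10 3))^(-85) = (0 6 10 5 4 3 1 12)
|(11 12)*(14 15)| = |(11 12)(14 15)| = 2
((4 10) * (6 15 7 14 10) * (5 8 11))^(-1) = ((4 6 15 7 14 10)(5 8 11))^(-1) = (4 10 14 7 15 6)(5 11 8)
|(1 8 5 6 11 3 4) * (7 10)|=|(1 8 5 6 11 3 4)(7 10)|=14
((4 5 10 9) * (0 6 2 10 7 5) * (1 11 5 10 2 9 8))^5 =(0 6 9 4)(1 8 10 7 5 11)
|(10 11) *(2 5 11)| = 4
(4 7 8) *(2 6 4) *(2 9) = (2 6 4 7 8 9) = [0, 1, 6, 3, 7, 5, 4, 8, 9, 2]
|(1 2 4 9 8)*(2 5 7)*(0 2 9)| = |(0 2 4)(1 5 7 9 8)| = 15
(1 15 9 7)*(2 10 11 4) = (1 15 9 7)(2 10 11 4) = [0, 15, 10, 3, 2, 5, 6, 1, 8, 7, 11, 4, 12, 13, 14, 9]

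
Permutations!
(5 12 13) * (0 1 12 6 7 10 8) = (0 1 12 13 5 6 7 10 8) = [1, 12, 2, 3, 4, 6, 7, 10, 0, 9, 8, 11, 13, 5]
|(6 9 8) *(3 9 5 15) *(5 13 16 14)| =|(3 9 8 6 13 16 14 5 15)| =9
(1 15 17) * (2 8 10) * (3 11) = [0, 15, 8, 11, 4, 5, 6, 7, 10, 9, 2, 3, 12, 13, 14, 17, 16, 1] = (1 15 17)(2 8 10)(3 11)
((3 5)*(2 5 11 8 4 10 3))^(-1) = ((2 5)(3 11 8 4 10))^(-1) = (2 5)(3 10 4 8 11)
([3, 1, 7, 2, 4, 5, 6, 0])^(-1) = [7, 1, 3, 0, 4, 5, 6, 2]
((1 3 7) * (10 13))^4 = (13)(1 3 7)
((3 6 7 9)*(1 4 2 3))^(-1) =(1 9 7 6 3 2 4) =((1 4 2 3 6 7 9))^(-1)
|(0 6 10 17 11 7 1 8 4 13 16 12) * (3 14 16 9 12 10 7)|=18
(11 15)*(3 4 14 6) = [0, 1, 2, 4, 14, 5, 3, 7, 8, 9, 10, 15, 12, 13, 6, 11] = (3 4 14 6)(11 15)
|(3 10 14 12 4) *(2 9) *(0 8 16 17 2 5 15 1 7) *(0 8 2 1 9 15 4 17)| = 15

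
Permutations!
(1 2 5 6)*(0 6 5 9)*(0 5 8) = (0 6 1 2 9 5 8) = [6, 2, 9, 3, 4, 8, 1, 7, 0, 5]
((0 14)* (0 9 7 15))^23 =(0 7 14 15 9)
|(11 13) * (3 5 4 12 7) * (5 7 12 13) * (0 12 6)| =|(0 12 6)(3 7)(4 13 11 5)| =12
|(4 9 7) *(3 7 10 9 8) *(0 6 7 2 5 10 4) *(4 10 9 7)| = 10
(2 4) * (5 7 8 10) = (2 4)(5 7 8 10) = [0, 1, 4, 3, 2, 7, 6, 8, 10, 9, 5]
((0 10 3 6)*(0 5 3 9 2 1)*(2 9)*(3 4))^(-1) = (0 1 2 10)(3 4 5 6)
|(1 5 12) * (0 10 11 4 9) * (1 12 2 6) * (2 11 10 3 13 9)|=|(0 3 13 9)(1 5 11 4 2 6)|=12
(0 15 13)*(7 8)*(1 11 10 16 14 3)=[15, 11, 2, 1, 4, 5, 6, 8, 7, 9, 16, 10, 12, 0, 3, 13, 14]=(0 15 13)(1 11 10 16 14 3)(7 8)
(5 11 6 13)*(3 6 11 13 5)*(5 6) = (3 5 13) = [0, 1, 2, 5, 4, 13, 6, 7, 8, 9, 10, 11, 12, 3]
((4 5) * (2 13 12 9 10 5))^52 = (2 9 4 12 5 13 10)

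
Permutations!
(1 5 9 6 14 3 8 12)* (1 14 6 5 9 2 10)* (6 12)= (1 9 5 2 10)(3 8 6 12 14)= [0, 9, 10, 8, 4, 2, 12, 7, 6, 5, 1, 11, 14, 13, 3]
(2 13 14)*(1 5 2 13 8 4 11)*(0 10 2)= (0 10 2 8 4 11 1 5)(13 14)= [10, 5, 8, 3, 11, 0, 6, 7, 4, 9, 2, 1, 12, 14, 13]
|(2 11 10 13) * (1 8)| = 4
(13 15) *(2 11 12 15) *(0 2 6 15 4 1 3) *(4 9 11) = (0 2 4 1 3)(6 15 13)(9 11 12) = [2, 3, 4, 0, 1, 5, 15, 7, 8, 11, 10, 12, 9, 6, 14, 13]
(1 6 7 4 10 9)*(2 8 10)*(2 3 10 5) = (1 6 7 4 3 10 9)(2 8 5) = [0, 6, 8, 10, 3, 2, 7, 4, 5, 1, 9]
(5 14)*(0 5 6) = [5, 1, 2, 3, 4, 14, 0, 7, 8, 9, 10, 11, 12, 13, 6] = (0 5 14 6)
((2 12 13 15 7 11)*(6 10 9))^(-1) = (2 11 7 15 13 12)(6 9 10)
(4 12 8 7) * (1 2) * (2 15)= (1 15 2)(4 12 8 7)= [0, 15, 1, 3, 12, 5, 6, 4, 7, 9, 10, 11, 8, 13, 14, 2]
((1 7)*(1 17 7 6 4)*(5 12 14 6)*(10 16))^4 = ((1 5 12 14 6 4)(7 17)(10 16))^4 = (17)(1 6 12)(4 14 5)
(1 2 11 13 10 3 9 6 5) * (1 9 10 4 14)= (1 2 11 13 4 14)(3 10)(5 9 6)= [0, 2, 11, 10, 14, 9, 5, 7, 8, 6, 3, 13, 12, 4, 1]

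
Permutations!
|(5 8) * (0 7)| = 2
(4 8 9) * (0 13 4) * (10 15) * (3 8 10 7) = (0 13 4 10 15 7 3 8 9) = [13, 1, 2, 8, 10, 5, 6, 3, 9, 0, 15, 11, 12, 4, 14, 7]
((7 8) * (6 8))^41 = ((6 8 7))^41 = (6 7 8)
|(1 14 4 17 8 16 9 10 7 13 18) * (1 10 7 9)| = |(1 14 4 17 8 16)(7 13 18 10 9)| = 30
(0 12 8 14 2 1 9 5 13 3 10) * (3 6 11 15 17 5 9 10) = (0 12 8 14 2 1 10)(5 13 6 11 15 17) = [12, 10, 1, 3, 4, 13, 11, 7, 14, 9, 0, 15, 8, 6, 2, 17, 16, 5]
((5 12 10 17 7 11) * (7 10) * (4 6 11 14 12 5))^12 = ((4 6 11)(7 14 12)(10 17))^12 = (17)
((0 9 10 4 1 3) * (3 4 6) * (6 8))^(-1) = ((0 9 10 8 6 3)(1 4))^(-1) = (0 3 6 8 10 9)(1 4)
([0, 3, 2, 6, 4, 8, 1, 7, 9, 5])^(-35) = [0, 3, 2, 6, 4, 8, 1, 7, 9, 5]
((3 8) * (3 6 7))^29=((3 8 6 7))^29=(3 8 6 7)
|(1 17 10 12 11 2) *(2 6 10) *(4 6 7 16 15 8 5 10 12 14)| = 33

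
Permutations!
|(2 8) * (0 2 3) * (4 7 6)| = 12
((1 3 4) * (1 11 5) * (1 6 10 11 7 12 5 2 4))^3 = (1 3)(2 12 10 4 5 11 7 6)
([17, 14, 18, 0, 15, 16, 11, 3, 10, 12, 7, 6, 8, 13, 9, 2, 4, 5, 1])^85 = [15, 10, 12, 4, 14, 18, 11, 16, 17, 3, 5, 6, 0, 13, 7, 9, 1, 2, 8]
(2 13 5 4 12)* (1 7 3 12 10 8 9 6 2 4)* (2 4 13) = (1 7 3 12 13 5)(4 10 8 9 6) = [0, 7, 2, 12, 10, 1, 4, 3, 9, 6, 8, 11, 13, 5]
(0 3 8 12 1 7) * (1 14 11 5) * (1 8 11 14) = (14)(0 3 11 5 8 12 1 7) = [3, 7, 2, 11, 4, 8, 6, 0, 12, 9, 10, 5, 1, 13, 14]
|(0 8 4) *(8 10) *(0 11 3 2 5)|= 8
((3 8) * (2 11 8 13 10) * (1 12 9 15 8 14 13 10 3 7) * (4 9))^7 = (15)(2 11 14 13 3 10)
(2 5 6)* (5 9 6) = [0, 1, 9, 3, 4, 5, 2, 7, 8, 6] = (2 9 6)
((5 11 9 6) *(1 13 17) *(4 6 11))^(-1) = ((1 13 17)(4 6 5)(9 11))^(-1) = (1 17 13)(4 5 6)(9 11)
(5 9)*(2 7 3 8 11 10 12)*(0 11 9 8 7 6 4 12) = (0 11 10)(2 6 4 12)(3 7)(5 8 9) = [11, 1, 6, 7, 12, 8, 4, 3, 9, 5, 0, 10, 2]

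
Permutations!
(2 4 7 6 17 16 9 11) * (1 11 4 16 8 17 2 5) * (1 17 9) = [0, 11, 16, 3, 7, 17, 2, 6, 9, 4, 10, 5, 12, 13, 14, 15, 1, 8] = (1 11 5 17 8 9 4 7 6 2 16)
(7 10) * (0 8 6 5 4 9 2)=[8, 1, 0, 3, 9, 4, 5, 10, 6, 2, 7]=(0 8 6 5 4 9 2)(7 10)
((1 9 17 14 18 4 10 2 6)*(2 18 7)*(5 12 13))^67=(1 7 9 2 17 6 14)(4 10 18)(5 12 13)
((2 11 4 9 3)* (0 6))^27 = (0 6)(2 4 3 11 9)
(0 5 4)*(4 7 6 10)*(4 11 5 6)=(0 6 10 11 5 7 4)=[6, 1, 2, 3, 0, 7, 10, 4, 8, 9, 11, 5]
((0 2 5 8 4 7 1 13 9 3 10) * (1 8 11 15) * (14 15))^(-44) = (15)(4 7 8)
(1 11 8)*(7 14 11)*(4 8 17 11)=(1 7 14 4 8)(11 17)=[0, 7, 2, 3, 8, 5, 6, 14, 1, 9, 10, 17, 12, 13, 4, 15, 16, 11]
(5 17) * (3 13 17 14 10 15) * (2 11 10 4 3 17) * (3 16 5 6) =[0, 1, 11, 13, 16, 14, 3, 7, 8, 9, 15, 10, 12, 2, 4, 17, 5, 6] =(2 11 10 15 17 6 3 13)(4 16 5 14)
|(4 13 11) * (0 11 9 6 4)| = |(0 11)(4 13 9 6)| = 4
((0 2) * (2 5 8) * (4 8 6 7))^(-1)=((0 5 6 7 4 8 2))^(-1)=(0 2 8 4 7 6 5)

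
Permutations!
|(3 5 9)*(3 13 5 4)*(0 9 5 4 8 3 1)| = 10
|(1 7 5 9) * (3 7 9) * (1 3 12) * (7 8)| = |(1 9 3 8 7 5 12)| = 7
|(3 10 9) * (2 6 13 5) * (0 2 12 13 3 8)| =|(0 2 6 3 10 9 8)(5 12 13)| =21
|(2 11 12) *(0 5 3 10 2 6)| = |(0 5 3 10 2 11 12 6)| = 8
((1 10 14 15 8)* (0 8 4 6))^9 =((0 8 1 10 14 15 4 6))^9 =(0 8 1 10 14 15 4 6)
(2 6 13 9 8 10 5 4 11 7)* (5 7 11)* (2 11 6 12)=(2 12)(4 5)(6 13 9 8 10 7 11)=[0, 1, 12, 3, 5, 4, 13, 11, 10, 8, 7, 6, 2, 9]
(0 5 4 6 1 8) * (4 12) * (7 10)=(0 5 12 4 6 1 8)(7 10)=[5, 8, 2, 3, 6, 12, 1, 10, 0, 9, 7, 11, 4]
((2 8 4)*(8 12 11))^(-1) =((2 12 11 8 4))^(-1) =(2 4 8 11 12)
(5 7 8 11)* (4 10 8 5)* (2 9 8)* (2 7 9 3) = (2 3)(4 10 7 5 9 8 11) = [0, 1, 3, 2, 10, 9, 6, 5, 11, 8, 7, 4]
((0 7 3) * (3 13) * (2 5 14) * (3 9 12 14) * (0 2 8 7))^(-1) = (2 3 5)(7 8 14 12 9 13)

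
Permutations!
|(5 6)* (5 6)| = |(6)| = 1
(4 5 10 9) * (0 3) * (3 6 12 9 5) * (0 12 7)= [6, 1, 2, 12, 3, 10, 7, 0, 8, 4, 5, 11, 9]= (0 6 7)(3 12 9 4)(5 10)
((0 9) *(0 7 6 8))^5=(9)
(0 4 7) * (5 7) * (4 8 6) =(0 8 6 4 5 7) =[8, 1, 2, 3, 5, 7, 4, 0, 6]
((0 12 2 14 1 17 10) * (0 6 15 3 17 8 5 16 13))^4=((0 12 2 14 1 8 5 16 13)(3 17 10 6 15))^4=(0 1 13 14 16 2 5 12 8)(3 15 6 10 17)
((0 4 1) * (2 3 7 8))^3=(2 8 7 3)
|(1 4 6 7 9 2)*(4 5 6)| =|(1 5 6 7 9 2)| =6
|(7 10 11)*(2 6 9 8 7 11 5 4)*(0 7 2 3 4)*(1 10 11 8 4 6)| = 8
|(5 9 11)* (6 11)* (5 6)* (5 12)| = |(5 9 12)(6 11)| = 6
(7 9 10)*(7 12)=[0, 1, 2, 3, 4, 5, 6, 9, 8, 10, 12, 11, 7]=(7 9 10 12)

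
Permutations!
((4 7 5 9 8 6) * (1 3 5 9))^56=((1 3 5)(4 7 9 8 6))^56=(1 5 3)(4 7 9 8 6)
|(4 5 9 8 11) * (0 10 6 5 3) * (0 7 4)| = |(0 10 6 5 9 8 11)(3 7 4)| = 21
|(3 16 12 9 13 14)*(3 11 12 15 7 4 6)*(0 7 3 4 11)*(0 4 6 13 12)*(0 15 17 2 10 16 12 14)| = |(0 7 11 15 3 12 9 14 4 13)(2 10 16 17)| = 20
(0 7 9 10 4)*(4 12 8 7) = (0 4)(7 9 10 12 8) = [4, 1, 2, 3, 0, 5, 6, 9, 7, 10, 12, 11, 8]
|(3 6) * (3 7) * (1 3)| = 4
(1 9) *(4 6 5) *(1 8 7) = (1 9 8 7)(4 6 5) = [0, 9, 2, 3, 6, 4, 5, 1, 7, 8]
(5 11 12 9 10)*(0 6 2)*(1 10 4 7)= (0 6 2)(1 10 5 11 12 9 4 7)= [6, 10, 0, 3, 7, 11, 2, 1, 8, 4, 5, 12, 9]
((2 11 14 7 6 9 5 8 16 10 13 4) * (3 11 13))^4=((2 13 4)(3 11 14 7 6 9 5 8 16 10))^4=(2 13 4)(3 6 16 14 5)(7 8 11 9 10)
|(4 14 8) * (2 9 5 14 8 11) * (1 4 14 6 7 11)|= 12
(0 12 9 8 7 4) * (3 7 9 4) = [12, 1, 2, 7, 0, 5, 6, 3, 9, 8, 10, 11, 4] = (0 12 4)(3 7)(8 9)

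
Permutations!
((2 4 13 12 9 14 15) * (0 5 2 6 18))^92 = ((0 5 2 4 13 12 9 14 15 6 18))^92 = (0 13 15 5 12 6 2 9 18 4 14)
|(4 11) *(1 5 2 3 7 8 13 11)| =|(1 5 2 3 7 8 13 11 4)| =9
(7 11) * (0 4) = [4, 1, 2, 3, 0, 5, 6, 11, 8, 9, 10, 7] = (0 4)(7 11)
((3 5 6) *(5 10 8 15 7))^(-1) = ((3 10 8 15 7 5 6))^(-1) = (3 6 5 7 15 8 10)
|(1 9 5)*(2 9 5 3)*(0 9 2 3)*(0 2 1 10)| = |(0 9 2 1 5 10)| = 6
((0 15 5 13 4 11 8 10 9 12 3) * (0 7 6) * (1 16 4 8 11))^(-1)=((0 15 5 13 8 10 9 12 3 7 6)(1 16 4))^(-1)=(0 6 7 3 12 9 10 8 13 5 15)(1 4 16)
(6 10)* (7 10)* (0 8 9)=(0 8 9)(6 7 10)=[8, 1, 2, 3, 4, 5, 7, 10, 9, 0, 6]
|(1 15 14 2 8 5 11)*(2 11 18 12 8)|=4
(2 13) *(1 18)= (1 18)(2 13)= [0, 18, 13, 3, 4, 5, 6, 7, 8, 9, 10, 11, 12, 2, 14, 15, 16, 17, 1]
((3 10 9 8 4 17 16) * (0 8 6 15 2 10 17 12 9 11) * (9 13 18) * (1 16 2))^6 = (0 9 17 4 15 10 13 16)(1 11 18 3 8 6 2 12) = ((0 8 4 12 13 18 9 6 15 1 16 3 17 2 10 11))^6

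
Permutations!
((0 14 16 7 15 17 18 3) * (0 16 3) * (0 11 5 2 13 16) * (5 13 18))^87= ((0 14 3)(2 18 11 13 16 7 15 17 5))^87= (2 15 13)(5 7 11)(16 18 17)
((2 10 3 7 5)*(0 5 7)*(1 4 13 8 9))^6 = (0 5 2 10 3)(1 4 13 8 9) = ((0 5 2 10 3)(1 4 13 8 9))^6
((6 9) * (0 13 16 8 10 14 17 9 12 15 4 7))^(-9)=((0 13 16 8 10 14 17 9 6 12 15 4 7))^(-9)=(0 10 6 7 8 9 4 16 17 15 13 14 12)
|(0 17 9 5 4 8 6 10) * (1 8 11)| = |(0 17 9 5 4 11 1 8 6 10)| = 10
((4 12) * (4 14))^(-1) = (4 14 12)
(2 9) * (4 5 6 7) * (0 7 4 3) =[7, 1, 9, 0, 5, 6, 4, 3, 8, 2] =(0 7 3)(2 9)(4 5 6)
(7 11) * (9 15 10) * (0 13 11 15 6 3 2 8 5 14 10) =(0 13 11 7 15)(2 8 5 14 10 9 6 3) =[13, 1, 8, 2, 4, 14, 3, 15, 5, 6, 9, 7, 12, 11, 10, 0]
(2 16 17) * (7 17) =(2 16 7 17) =[0, 1, 16, 3, 4, 5, 6, 17, 8, 9, 10, 11, 12, 13, 14, 15, 7, 2]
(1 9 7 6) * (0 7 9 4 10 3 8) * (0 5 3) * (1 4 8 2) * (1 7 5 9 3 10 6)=[5, 8, 7, 2, 6, 10, 4, 1, 9, 3, 0]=(0 5 10)(1 8 9 3 2 7)(4 6)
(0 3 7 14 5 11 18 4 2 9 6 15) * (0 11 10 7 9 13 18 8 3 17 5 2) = (0 17 5 10 7 14 2 13 18 4)(3 9 6 15 11 8) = [17, 1, 13, 9, 0, 10, 15, 14, 3, 6, 7, 8, 12, 18, 2, 11, 16, 5, 4]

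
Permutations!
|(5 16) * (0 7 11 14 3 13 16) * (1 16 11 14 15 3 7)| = 4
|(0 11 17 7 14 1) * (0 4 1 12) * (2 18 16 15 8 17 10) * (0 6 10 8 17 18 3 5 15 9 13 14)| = |(0 11 8 18 16 9 13 14 12 6 10 2 3 5 15 17 7)(1 4)| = 34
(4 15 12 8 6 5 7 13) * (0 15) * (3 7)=(0 15 12 8 6 5 3 7 13 4)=[15, 1, 2, 7, 0, 3, 5, 13, 6, 9, 10, 11, 8, 4, 14, 12]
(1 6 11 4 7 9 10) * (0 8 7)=[8, 6, 2, 3, 0, 5, 11, 9, 7, 10, 1, 4]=(0 8 7 9 10 1 6 11 4)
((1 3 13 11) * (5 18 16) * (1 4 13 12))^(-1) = (1 12 3)(4 11 13)(5 16 18) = ((1 3 12)(4 13 11)(5 18 16))^(-1)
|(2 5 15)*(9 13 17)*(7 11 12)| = 3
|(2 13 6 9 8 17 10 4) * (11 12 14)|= 24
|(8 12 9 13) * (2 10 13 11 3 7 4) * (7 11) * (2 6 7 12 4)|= |(2 10 13 8 4 6 7)(3 11)(9 12)|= 14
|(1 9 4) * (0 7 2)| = 3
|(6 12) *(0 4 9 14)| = 4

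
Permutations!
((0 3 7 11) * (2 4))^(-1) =((0 3 7 11)(2 4))^(-1) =(0 11 7 3)(2 4)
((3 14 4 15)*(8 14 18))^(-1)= (3 15 4 14 8 18)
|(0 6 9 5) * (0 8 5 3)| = 4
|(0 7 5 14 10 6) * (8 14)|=7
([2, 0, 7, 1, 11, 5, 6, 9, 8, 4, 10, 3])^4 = [4, 9, 11, 7, 0, 5, 6, 3, 8, 1, 10, 2]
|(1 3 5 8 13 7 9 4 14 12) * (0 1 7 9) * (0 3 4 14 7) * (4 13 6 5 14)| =|(0 1 13 9 4 7 3 14 12)(5 8 6)| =9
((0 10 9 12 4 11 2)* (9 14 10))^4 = (14)(0 11 12)(2 4 9)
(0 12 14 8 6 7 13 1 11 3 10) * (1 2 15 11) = (0 12 14 8 6 7 13 2 15 11 3 10) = [12, 1, 15, 10, 4, 5, 7, 13, 6, 9, 0, 3, 14, 2, 8, 11]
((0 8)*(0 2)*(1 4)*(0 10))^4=((0 8 2 10)(1 4))^4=(10)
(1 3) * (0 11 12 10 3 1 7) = (0 11 12 10 3 7) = [11, 1, 2, 7, 4, 5, 6, 0, 8, 9, 3, 12, 10]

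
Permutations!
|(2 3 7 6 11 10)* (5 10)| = |(2 3 7 6 11 5 10)| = 7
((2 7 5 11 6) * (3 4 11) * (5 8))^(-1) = ((2 7 8 5 3 4 11 6))^(-1) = (2 6 11 4 3 5 8 7)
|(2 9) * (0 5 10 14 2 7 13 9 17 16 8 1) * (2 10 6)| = 24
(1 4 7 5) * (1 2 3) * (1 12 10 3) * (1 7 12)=(1 4 12 10 3)(2 7 5)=[0, 4, 7, 1, 12, 2, 6, 5, 8, 9, 3, 11, 10]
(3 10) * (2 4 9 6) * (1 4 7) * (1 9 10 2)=(1 4 10 3 2 7 9 6)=[0, 4, 7, 2, 10, 5, 1, 9, 8, 6, 3]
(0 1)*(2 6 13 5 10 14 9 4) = (0 1)(2 6 13 5 10 14 9 4) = [1, 0, 6, 3, 2, 10, 13, 7, 8, 4, 14, 11, 12, 5, 9]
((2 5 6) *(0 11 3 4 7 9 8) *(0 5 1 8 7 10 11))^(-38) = ((1 8 5 6 2)(3 4 10 11)(7 9))^(-38) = (1 5 2 8 6)(3 10)(4 11)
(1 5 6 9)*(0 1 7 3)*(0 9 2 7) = [1, 5, 7, 9, 4, 6, 2, 3, 8, 0] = (0 1 5 6 2 7 3 9)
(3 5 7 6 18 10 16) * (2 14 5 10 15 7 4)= (2 14 5 4)(3 10 16)(6 18 15 7)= [0, 1, 14, 10, 2, 4, 18, 6, 8, 9, 16, 11, 12, 13, 5, 7, 3, 17, 15]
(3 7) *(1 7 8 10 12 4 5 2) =(1 7 3 8 10 12 4 5 2) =[0, 7, 1, 8, 5, 2, 6, 3, 10, 9, 12, 11, 4]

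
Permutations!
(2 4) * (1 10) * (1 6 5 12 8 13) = (1 10 6 5 12 8 13)(2 4) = [0, 10, 4, 3, 2, 12, 5, 7, 13, 9, 6, 11, 8, 1]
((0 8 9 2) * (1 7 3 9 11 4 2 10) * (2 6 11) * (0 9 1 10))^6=(11)(0 2)(8 9)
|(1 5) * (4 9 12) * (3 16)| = |(1 5)(3 16)(4 9 12)| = 6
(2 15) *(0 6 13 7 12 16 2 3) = (0 6 13 7 12 16 2 15 3) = [6, 1, 15, 0, 4, 5, 13, 12, 8, 9, 10, 11, 16, 7, 14, 3, 2]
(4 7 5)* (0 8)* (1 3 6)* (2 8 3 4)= (0 3 6 1 4 7 5 2 8)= [3, 4, 8, 6, 7, 2, 1, 5, 0]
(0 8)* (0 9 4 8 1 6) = [1, 6, 2, 3, 8, 5, 0, 7, 9, 4] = (0 1 6)(4 8 9)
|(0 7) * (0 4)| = |(0 7 4)| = 3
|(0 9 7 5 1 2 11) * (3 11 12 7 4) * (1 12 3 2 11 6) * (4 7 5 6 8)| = 12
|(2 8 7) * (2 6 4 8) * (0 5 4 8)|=|(0 5 4)(6 8 7)|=3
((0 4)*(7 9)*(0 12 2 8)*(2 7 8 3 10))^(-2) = (0 9 12)(2 3 10)(4 8 7)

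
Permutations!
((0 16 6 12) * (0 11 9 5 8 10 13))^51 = ((0 16 6 12 11 9 5 8 10 13))^51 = (0 16 6 12 11 9 5 8 10 13)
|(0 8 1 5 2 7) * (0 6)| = |(0 8 1 5 2 7 6)| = 7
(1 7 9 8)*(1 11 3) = (1 7 9 8 11 3) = [0, 7, 2, 1, 4, 5, 6, 9, 11, 8, 10, 3]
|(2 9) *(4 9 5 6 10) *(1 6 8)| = 8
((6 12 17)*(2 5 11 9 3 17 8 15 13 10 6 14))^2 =(2 11 3 14 5 9 17)(6 8 13)(10 12 15)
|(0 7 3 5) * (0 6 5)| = |(0 7 3)(5 6)| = 6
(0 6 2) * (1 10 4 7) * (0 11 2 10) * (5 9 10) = (0 6 5 9 10 4 7 1)(2 11) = [6, 0, 11, 3, 7, 9, 5, 1, 8, 10, 4, 2]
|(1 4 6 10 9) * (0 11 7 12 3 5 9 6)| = |(0 11 7 12 3 5 9 1 4)(6 10)| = 18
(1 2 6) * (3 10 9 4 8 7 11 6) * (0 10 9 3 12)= (0 10 3 9 4 8 7 11 6 1 2 12)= [10, 2, 12, 9, 8, 5, 1, 11, 7, 4, 3, 6, 0]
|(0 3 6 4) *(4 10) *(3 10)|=|(0 10 4)(3 6)|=6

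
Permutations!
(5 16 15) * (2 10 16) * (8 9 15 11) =(2 10 16 11 8 9 15 5) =[0, 1, 10, 3, 4, 2, 6, 7, 9, 15, 16, 8, 12, 13, 14, 5, 11]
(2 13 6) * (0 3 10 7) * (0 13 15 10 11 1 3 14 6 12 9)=[14, 3, 15, 11, 4, 5, 2, 13, 8, 0, 7, 1, 9, 12, 6, 10]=(0 14 6 2 15 10 7 13 12 9)(1 3 11)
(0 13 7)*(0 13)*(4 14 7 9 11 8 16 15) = (4 14 7 13 9 11 8 16 15) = [0, 1, 2, 3, 14, 5, 6, 13, 16, 11, 10, 8, 12, 9, 7, 4, 15]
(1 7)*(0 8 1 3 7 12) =[8, 12, 2, 7, 4, 5, 6, 3, 1, 9, 10, 11, 0] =(0 8 1 12)(3 7)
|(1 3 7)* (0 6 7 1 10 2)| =10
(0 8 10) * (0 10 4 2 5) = (10)(0 8 4 2 5) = [8, 1, 5, 3, 2, 0, 6, 7, 4, 9, 10]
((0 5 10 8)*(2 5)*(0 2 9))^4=((0 9)(2 5 10 8))^4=(10)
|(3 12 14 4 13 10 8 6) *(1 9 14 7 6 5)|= |(1 9 14 4 13 10 8 5)(3 12 7 6)|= 8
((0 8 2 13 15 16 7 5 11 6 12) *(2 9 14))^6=(0 15 12 13 6 2 11 14 5 9 7 8 16)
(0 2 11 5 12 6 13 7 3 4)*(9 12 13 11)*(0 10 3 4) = [2, 1, 9, 0, 10, 13, 11, 4, 8, 12, 3, 5, 6, 7] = (0 2 9 12 6 11 5 13 7 4 10 3)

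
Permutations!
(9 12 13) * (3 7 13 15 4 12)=(3 7 13 9)(4 12 15)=[0, 1, 2, 7, 12, 5, 6, 13, 8, 3, 10, 11, 15, 9, 14, 4]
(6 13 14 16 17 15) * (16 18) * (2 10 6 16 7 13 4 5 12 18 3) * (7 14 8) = (2 10 6 4 5 12 18 14 3)(7 13 8)(15 16 17) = [0, 1, 10, 2, 5, 12, 4, 13, 7, 9, 6, 11, 18, 8, 3, 16, 17, 15, 14]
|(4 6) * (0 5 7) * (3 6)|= |(0 5 7)(3 6 4)|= 3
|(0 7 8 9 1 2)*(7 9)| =4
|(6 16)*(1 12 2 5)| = |(1 12 2 5)(6 16)| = 4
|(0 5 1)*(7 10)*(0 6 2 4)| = |(0 5 1 6 2 4)(7 10)| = 6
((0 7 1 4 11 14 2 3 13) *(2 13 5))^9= (0 1 11 13 7 4 14)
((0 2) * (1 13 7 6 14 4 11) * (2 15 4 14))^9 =((0 15 4 11 1 13 7 6 2))^9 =(15)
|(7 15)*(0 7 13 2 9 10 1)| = 8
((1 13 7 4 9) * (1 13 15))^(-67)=(1 15)(4 9 13 7)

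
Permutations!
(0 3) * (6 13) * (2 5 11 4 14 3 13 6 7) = (0 13 7 2 5 11 4 14 3) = [13, 1, 5, 0, 14, 11, 6, 2, 8, 9, 10, 4, 12, 7, 3]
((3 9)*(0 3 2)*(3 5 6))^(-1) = (0 2 9 3 6 5)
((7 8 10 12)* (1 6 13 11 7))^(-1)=(1 12 10 8 7 11 13 6)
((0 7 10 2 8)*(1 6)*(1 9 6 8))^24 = ((0 7 10 2 1 8)(6 9))^24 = (10)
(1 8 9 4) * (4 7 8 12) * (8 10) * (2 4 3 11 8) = [0, 12, 4, 11, 1, 5, 6, 10, 9, 7, 2, 8, 3] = (1 12 3 11 8 9 7 10 2 4)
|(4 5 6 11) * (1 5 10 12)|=|(1 5 6 11 4 10 12)|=7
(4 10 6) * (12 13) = (4 10 6)(12 13) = [0, 1, 2, 3, 10, 5, 4, 7, 8, 9, 6, 11, 13, 12]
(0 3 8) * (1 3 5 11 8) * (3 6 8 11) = (11)(0 5 3 1 6 8) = [5, 6, 2, 1, 4, 3, 8, 7, 0, 9, 10, 11]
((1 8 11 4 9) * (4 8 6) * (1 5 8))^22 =((1 6 4 9 5 8 11))^22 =(1 6 4 9 5 8 11)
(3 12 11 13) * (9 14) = (3 12 11 13)(9 14) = [0, 1, 2, 12, 4, 5, 6, 7, 8, 14, 10, 13, 11, 3, 9]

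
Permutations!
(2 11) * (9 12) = [0, 1, 11, 3, 4, 5, 6, 7, 8, 12, 10, 2, 9] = (2 11)(9 12)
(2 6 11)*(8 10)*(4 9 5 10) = [0, 1, 6, 3, 9, 10, 11, 7, 4, 5, 8, 2] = (2 6 11)(4 9 5 10 8)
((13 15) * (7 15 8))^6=((7 15 13 8))^6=(7 13)(8 15)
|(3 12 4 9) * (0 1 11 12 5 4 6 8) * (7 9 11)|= 11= |(0 1 7 9 3 5 4 11 12 6 8)|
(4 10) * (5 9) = (4 10)(5 9) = [0, 1, 2, 3, 10, 9, 6, 7, 8, 5, 4]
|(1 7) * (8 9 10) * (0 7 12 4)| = 15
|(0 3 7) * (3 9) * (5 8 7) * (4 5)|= |(0 9 3 4 5 8 7)|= 7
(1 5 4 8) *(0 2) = (0 2)(1 5 4 8) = [2, 5, 0, 3, 8, 4, 6, 7, 1]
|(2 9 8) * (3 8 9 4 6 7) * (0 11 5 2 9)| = 10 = |(0 11 5 2 4 6 7 3 8 9)|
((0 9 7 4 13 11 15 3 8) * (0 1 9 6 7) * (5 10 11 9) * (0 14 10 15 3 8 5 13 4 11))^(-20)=((0 6 7 11 3 5 15 8 1 13 9 14 10))^(-20)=(0 15 10 5 14 3 9 11 13 7 1 6 8)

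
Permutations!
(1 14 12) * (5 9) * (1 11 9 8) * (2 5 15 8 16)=(1 14 12 11 9 15 8)(2 5 16)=[0, 14, 5, 3, 4, 16, 6, 7, 1, 15, 10, 9, 11, 13, 12, 8, 2]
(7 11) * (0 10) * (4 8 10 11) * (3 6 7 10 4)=(0 11 10)(3 6 7)(4 8)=[11, 1, 2, 6, 8, 5, 7, 3, 4, 9, 0, 10]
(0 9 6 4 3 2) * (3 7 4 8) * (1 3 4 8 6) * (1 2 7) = (0 9 2)(1 3 7 8 4) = [9, 3, 0, 7, 1, 5, 6, 8, 4, 2]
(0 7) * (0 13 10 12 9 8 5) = (0 7 13 10 12 9 8 5) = [7, 1, 2, 3, 4, 0, 6, 13, 5, 8, 12, 11, 9, 10]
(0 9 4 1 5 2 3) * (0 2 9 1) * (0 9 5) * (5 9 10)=(0 1)(2 3)(4 10 5 9)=[1, 0, 3, 2, 10, 9, 6, 7, 8, 4, 5]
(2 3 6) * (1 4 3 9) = (1 4 3 6 2 9) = [0, 4, 9, 6, 3, 5, 2, 7, 8, 1]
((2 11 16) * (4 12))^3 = ((2 11 16)(4 12))^3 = (16)(4 12)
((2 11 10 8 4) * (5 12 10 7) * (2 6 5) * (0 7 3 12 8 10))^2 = (0 2 3)(4 5)(6 8)(7 11 12)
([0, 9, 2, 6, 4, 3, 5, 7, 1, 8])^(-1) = (1 8 9)(3 5 6)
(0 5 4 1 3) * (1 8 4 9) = [5, 3, 2, 0, 8, 9, 6, 7, 4, 1] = (0 5 9 1 3)(4 8)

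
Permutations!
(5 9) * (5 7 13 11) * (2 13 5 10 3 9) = (2 13 11 10 3 9 7 5) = [0, 1, 13, 9, 4, 2, 6, 5, 8, 7, 3, 10, 12, 11]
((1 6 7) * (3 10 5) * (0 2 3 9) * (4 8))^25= ((0 2 3 10 5 9)(1 6 7)(4 8))^25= (0 2 3 10 5 9)(1 6 7)(4 8)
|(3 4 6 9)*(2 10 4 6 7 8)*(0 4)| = |(0 4 7 8 2 10)(3 6 9)| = 6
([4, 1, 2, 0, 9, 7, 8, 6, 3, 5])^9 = [4, 1, 2, 0, 9, 7, 8, 6, 3, 5]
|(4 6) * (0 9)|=|(0 9)(4 6)|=2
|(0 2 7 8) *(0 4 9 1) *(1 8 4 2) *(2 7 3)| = 4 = |(0 1)(2 3)(4 9 8 7)|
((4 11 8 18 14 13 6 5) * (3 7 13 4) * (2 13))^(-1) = (2 7 3 5 6 13)(4 14 18 8 11)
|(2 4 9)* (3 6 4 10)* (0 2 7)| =8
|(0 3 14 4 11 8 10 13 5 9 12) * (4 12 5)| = 20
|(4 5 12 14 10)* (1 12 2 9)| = 8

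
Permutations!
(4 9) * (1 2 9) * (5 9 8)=(1 2 8 5 9 4)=[0, 2, 8, 3, 1, 9, 6, 7, 5, 4]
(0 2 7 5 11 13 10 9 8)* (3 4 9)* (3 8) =(0 2 7 5 11 13 10 8)(3 4 9) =[2, 1, 7, 4, 9, 11, 6, 5, 0, 3, 8, 13, 12, 10]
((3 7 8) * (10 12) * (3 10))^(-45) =(12) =((3 7 8 10 12))^(-45)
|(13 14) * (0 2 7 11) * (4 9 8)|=|(0 2 7 11)(4 9 8)(13 14)|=12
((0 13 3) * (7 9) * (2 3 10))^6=(0 13 10 2 3)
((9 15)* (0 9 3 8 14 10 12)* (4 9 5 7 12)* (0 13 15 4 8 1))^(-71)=((0 5 7 12 13 15 3 1)(4 9)(8 14 10))^(-71)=(0 5 7 12 13 15 3 1)(4 9)(8 14 10)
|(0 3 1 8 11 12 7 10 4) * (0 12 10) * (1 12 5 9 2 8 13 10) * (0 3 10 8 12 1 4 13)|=13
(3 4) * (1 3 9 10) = [0, 3, 2, 4, 9, 5, 6, 7, 8, 10, 1] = (1 3 4 9 10)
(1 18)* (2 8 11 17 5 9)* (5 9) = (1 18)(2 8 11 17 9) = [0, 18, 8, 3, 4, 5, 6, 7, 11, 2, 10, 17, 12, 13, 14, 15, 16, 9, 1]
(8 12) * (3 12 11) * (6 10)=(3 12 8 11)(6 10)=[0, 1, 2, 12, 4, 5, 10, 7, 11, 9, 6, 3, 8]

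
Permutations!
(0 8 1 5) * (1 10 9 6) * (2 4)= (0 8 10 9 6 1 5)(2 4)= [8, 5, 4, 3, 2, 0, 1, 7, 10, 6, 9]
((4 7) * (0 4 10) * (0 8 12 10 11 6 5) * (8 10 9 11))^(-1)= ((0 4 7 8 12 9 11 6 5))^(-1)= (0 5 6 11 9 12 8 7 4)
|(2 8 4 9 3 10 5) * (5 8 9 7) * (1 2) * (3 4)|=|(1 2 9 4 7 5)(3 10 8)|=6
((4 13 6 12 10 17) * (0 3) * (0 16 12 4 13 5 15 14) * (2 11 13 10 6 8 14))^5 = ((0 3 16 12 6 4 5 15 2 11 13 8 14)(10 17))^5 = (0 4 13 16 15 14 6 11 3 5 8 12 2)(10 17)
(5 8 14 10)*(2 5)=(2 5 8 14 10)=[0, 1, 5, 3, 4, 8, 6, 7, 14, 9, 2, 11, 12, 13, 10]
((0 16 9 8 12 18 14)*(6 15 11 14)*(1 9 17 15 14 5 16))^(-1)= ((0 1 9 8 12 18 6 14)(5 16 17 15 11))^(-1)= (0 14 6 18 12 8 9 1)(5 11 15 17 16)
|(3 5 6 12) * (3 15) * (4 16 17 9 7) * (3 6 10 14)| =60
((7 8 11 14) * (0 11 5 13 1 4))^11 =((0 11 14 7 8 5 13 1 4))^11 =(0 14 8 13 4 11 7 5 1)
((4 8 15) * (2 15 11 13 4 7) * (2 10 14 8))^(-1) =(2 4 13 11 8 14 10 7 15) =((2 15 7 10 14 8 11 13 4))^(-1)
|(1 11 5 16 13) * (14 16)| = 6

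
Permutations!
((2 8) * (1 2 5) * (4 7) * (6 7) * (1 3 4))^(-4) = ((1 2 8 5 3 4 6 7))^(-4) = (1 3)(2 4)(5 7)(6 8)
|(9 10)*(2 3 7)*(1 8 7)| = 10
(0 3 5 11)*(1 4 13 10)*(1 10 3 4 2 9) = (0 4 13 3 5 11)(1 2 9) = [4, 2, 9, 5, 13, 11, 6, 7, 8, 1, 10, 0, 12, 3]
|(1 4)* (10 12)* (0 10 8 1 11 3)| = 8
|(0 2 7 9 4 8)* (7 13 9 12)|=|(0 2 13 9 4 8)(7 12)|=6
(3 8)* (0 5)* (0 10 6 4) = [5, 1, 2, 8, 0, 10, 4, 7, 3, 9, 6] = (0 5 10 6 4)(3 8)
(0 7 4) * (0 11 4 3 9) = (0 7 3 9)(4 11) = [7, 1, 2, 9, 11, 5, 6, 3, 8, 0, 10, 4]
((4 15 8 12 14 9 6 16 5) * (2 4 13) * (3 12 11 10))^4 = ((2 4 15 8 11 10 3 12 14 9 6 16 5 13))^4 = (2 11 14 5 15 3 6)(4 10 9 13 8 12 16)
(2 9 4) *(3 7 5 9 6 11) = (2 6 11 3 7 5 9 4) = [0, 1, 6, 7, 2, 9, 11, 5, 8, 4, 10, 3]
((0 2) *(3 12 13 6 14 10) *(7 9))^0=(14)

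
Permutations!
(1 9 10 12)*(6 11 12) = (1 9 10 6 11 12) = [0, 9, 2, 3, 4, 5, 11, 7, 8, 10, 6, 12, 1]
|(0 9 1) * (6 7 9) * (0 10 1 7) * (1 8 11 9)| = 6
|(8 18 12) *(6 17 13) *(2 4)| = 6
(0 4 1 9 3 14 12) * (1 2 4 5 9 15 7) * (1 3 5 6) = (0 6 1 15 7 3 14 12)(2 4)(5 9) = [6, 15, 4, 14, 2, 9, 1, 3, 8, 5, 10, 11, 0, 13, 12, 7]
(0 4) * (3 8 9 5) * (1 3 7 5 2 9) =[4, 3, 9, 8, 0, 7, 6, 5, 1, 2] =(0 4)(1 3 8)(2 9)(5 7)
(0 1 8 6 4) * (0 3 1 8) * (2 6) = (0 8 2 6 4 3 1) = [8, 0, 6, 1, 3, 5, 4, 7, 2]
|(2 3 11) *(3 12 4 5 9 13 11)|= 7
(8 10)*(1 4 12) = [0, 4, 2, 3, 12, 5, 6, 7, 10, 9, 8, 11, 1] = (1 4 12)(8 10)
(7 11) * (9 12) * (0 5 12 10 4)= [5, 1, 2, 3, 0, 12, 6, 11, 8, 10, 4, 7, 9]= (0 5 12 9 10 4)(7 11)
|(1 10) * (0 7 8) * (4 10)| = |(0 7 8)(1 4 10)| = 3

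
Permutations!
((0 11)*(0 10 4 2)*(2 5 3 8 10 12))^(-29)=((0 11 12 2)(3 8 10 4 5))^(-29)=(0 2 12 11)(3 8 10 4 5)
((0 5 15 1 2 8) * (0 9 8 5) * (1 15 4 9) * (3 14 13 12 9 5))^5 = (15)(1 12 3 8 13 2 9 14)(4 5)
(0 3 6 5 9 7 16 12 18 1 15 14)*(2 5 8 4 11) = (0 3 6 8 4 11 2 5 9 7 16 12 18 1 15 14) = [3, 15, 5, 6, 11, 9, 8, 16, 4, 7, 10, 2, 18, 13, 0, 14, 12, 17, 1]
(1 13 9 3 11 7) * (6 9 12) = (1 13 12 6 9 3 11 7) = [0, 13, 2, 11, 4, 5, 9, 1, 8, 3, 10, 7, 6, 12]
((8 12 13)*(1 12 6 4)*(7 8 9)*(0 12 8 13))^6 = ((0 12)(1 8 6 4)(7 13 9))^6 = (13)(1 6)(4 8)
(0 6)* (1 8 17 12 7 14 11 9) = (0 6)(1 8 17 12 7 14 11 9) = [6, 8, 2, 3, 4, 5, 0, 14, 17, 1, 10, 9, 7, 13, 11, 15, 16, 12]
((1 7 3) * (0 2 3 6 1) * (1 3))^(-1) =(0 3 6 7 1 2)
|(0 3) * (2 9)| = 2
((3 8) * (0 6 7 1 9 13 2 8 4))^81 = (0 6 7 1 9 13 2 8 3 4)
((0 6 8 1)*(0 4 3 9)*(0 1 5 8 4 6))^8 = (1 3 6 9 4)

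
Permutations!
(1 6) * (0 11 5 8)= (0 11 5 8)(1 6)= [11, 6, 2, 3, 4, 8, 1, 7, 0, 9, 10, 5]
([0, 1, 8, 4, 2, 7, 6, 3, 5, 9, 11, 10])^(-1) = [0, 1, 4, 7, 3, 8, 6, 5, 2, 9, 11, 10]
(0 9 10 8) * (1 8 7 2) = (0 9 10 7 2 1 8) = [9, 8, 1, 3, 4, 5, 6, 2, 0, 10, 7]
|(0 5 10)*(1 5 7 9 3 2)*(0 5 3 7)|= |(1 3 2)(5 10)(7 9)|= 6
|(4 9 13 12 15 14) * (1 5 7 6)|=12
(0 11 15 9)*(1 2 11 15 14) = (0 15 9)(1 2 11 14) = [15, 2, 11, 3, 4, 5, 6, 7, 8, 0, 10, 14, 12, 13, 1, 9]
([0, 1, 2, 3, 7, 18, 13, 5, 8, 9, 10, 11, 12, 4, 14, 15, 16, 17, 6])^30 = (18)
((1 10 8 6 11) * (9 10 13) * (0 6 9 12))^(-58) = (0 11 13)(1 12 6)(8 10 9)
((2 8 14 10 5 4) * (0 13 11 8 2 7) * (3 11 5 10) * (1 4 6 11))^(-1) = (0 7 4 1 3 14 8 11 6 5 13)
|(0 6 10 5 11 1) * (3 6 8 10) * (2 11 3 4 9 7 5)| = 6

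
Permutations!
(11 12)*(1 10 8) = (1 10 8)(11 12) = [0, 10, 2, 3, 4, 5, 6, 7, 1, 9, 8, 12, 11]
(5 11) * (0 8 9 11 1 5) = [8, 5, 2, 3, 4, 1, 6, 7, 9, 11, 10, 0] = (0 8 9 11)(1 5)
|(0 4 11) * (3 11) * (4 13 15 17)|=7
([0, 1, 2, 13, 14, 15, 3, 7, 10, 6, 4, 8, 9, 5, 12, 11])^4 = (3 11 14)(4 6 15)(5 10 9)(8 12 13)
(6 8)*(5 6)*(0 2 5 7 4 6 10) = (0 2 5 10)(4 6 8 7) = [2, 1, 5, 3, 6, 10, 8, 4, 7, 9, 0]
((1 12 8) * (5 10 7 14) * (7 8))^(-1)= (1 8 10 5 14 7 12)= ((1 12 7 14 5 10 8))^(-1)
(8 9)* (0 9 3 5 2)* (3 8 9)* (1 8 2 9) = (0 3 5 9 1 8 2) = [3, 8, 0, 5, 4, 9, 6, 7, 2, 1]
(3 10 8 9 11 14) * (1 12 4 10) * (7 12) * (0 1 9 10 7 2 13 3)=[1, 2, 13, 9, 7, 5, 6, 12, 10, 11, 8, 14, 4, 3, 0]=(0 1 2 13 3 9 11 14)(4 7 12)(8 10)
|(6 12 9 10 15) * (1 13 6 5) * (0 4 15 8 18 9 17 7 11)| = |(0 4 15 5 1 13 6 12 17 7 11)(8 18 9 10)| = 44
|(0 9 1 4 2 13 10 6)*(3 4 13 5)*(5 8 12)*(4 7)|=|(0 9 1 13 10 6)(2 8 12 5 3 7 4)|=42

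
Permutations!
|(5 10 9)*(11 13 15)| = 3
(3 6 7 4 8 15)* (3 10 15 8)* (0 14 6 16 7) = (0 14 6)(3 16 7 4)(10 15) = [14, 1, 2, 16, 3, 5, 0, 4, 8, 9, 15, 11, 12, 13, 6, 10, 7]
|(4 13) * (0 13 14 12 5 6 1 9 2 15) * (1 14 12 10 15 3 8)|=45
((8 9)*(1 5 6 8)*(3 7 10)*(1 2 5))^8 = ((2 5 6 8 9)(3 7 10))^8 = (2 8 5 9 6)(3 10 7)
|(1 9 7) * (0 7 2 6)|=6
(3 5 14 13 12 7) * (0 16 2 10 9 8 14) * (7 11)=[16, 1, 10, 5, 4, 0, 6, 3, 14, 8, 9, 7, 11, 12, 13, 15, 2]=(0 16 2 10 9 8 14 13 12 11 7 3 5)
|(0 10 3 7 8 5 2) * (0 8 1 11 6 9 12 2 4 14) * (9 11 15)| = 26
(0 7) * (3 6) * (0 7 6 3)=(7)(0 6)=[6, 1, 2, 3, 4, 5, 0, 7]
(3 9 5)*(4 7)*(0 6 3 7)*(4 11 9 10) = [6, 1, 2, 10, 0, 7, 3, 11, 8, 5, 4, 9] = (0 6 3 10 4)(5 7 11 9)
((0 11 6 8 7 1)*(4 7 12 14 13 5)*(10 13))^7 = ((0 11 6 8 12 14 10 13 5 4 7 1))^7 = (0 13 6 4 12 1 10 11 5 8 7 14)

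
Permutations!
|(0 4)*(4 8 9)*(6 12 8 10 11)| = |(0 10 11 6 12 8 9 4)| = 8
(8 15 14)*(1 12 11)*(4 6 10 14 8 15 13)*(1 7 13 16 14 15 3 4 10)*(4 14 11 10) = (1 12 10 15 8 16 11 7 13 4 6)(3 14) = [0, 12, 2, 14, 6, 5, 1, 13, 16, 9, 15, 7, 10, 4, 3, 8, 11]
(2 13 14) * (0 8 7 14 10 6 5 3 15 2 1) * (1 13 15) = (0 8 7 14 13 10 6 5 3 1)(2 15) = [8, 0, 15, 1, 4, 3, 5, 14, 7, 9, 6, 11, 12, 10, 13, 2]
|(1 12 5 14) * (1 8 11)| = |(1 12 5 14 8 11)| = 6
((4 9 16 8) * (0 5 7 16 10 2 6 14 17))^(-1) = ((0 5 7 16 8 4 9 10 2 6 14 17))^(-1) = (0 17 14 6 2 10 9 4 8 16 7 5)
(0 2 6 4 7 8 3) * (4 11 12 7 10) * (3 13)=(0 2 6 11 12 7 8 13 3)(4 10)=[2, 1, 6, 0, 10, 5, 11, 8, 13, 9, 4, 12, 7, 3]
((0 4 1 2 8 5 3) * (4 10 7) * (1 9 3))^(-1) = ((0 10 7 4 9 3)(1 2 8 5))^(-1) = (0 3 9 4 7 10)(1 5 8 2)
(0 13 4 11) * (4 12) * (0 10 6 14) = [13, 1, 2, 3, 11, 5, 14, 7, 8, 9, 6, 10, 4, 12, 0] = (0 13 12 4 11 10 6 14)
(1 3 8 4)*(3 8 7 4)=(1 8 3 7 4)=[0, 8, 2, 7, 1, 5, 6, 4, 3]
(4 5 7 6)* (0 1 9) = [1, 9, 2, 3, 5, 7, 4, 6, 8, 0] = (0 1 9)(4 5 7 6)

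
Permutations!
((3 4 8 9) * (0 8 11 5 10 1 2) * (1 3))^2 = (0 9 2 8 1)(3 11 10 4 5)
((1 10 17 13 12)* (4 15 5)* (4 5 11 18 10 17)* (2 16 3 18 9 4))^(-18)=(1 13)(2 3 10 16 18)(4 11)(9 15)(12 17)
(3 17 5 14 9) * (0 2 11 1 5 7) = (0 2 11 1 5 14 9 3 17 7) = [2, 5, 11, 17, 4, 14, 6, 0, 8, 3, 10, 1, 12, 13, 9, 15, 16, 7]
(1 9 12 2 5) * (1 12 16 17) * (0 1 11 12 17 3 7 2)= (0 1 9 16 3 7 2 5 17 11 12)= [1, 9, 5, 7, 4, 17, 6, 2, 8, 16, 10, 12, 0, 13, 14, 15, 3, 11]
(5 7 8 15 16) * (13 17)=(5 7 8 15 16)(13 17)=[0, 1, 2, 3, 4, 7, 6, 8, 15, 9, 10, 11, 12, 17, 14, 16, 5, 13]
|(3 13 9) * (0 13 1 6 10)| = |(0 13 9 3 1 6 10)| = 7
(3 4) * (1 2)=(1 2)(3 4)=[0, 2, 1, 4, 3]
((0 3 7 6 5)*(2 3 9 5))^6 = (9)(2 7)(3 6)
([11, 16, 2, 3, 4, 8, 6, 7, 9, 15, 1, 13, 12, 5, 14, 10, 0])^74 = [8, 13, 2, 3, 4, 10, 6, 7, 1, 16, 11, 9, 12, 15, 14, 0, 5]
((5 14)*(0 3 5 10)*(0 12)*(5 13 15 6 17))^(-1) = ((0 3 13 15 6 17 5 14 10 12))^(-1) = (0 12 10 14 5 17 6 15 13 3)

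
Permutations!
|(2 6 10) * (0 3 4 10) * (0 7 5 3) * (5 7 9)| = 7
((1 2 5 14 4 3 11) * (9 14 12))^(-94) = ((1 2 5 12 9 14 4 3 11))^(-94) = (1 14 2 4 5 3 12 11 9)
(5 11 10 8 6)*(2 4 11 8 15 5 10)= (2 4 11)(5 8 6 10 15)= [0, 1, 4, 3, 11, 8, 10, 7, 6, 9, 15, 2, 12, 13, 14, 5]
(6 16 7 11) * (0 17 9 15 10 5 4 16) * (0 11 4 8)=(0 17 9 15 10 5 8)(4 16 7)(6 11)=[17, 1, 2, 3, 16, 8, 11, 4, 0, 15, 5, 6, 12, 13, 14, 10, 7, 9]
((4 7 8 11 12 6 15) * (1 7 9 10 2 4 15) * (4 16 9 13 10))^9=((1 7 8 11 12 6)(2 16 9 4 13 10))^9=(1 11)(2 4)(6 8)(7 12)(9 10)(13 16)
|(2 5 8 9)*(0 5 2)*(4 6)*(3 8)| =10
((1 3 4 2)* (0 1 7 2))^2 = (7)(0 3)(1 4)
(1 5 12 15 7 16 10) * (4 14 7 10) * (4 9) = (1 5 12 15 10)(4 14 7 16 9) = [0, 5, 2, 3, 14, 12, 6, 16, 8, 4, 1, 11, 15, 13, 7, 10, 9]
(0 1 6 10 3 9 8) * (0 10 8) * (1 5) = (0 5 1 6 8 10 3 9) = [5, 6, 2, 9, 4, 1, 8, 7, 10, 0, 3]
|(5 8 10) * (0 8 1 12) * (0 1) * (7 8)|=|(0 7 8 10 5)(1 12)|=10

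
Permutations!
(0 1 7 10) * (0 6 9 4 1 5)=(0 5)(1 7 10 6 9 4)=[5, 7, 2, 3, 1, 0, 9, 10, 8, 4, 6]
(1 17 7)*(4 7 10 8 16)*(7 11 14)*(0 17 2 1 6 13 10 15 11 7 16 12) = (0 17 15 11 14 16 4 7 6 13 10 8 12)(1 2) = [17, 2, 1, 3, 7, 5, 13, 6, 12, 9, 8, 14, 0, 10, 16, 11, 4, 15]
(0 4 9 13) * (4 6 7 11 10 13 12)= [6, 1, 2, 3, 9, 5, 7, 11, 8, 12, 13, 10, 4, 0]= (0 6 7 11 10 13)(4 9 12)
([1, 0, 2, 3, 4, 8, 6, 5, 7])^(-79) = [1, 0, 2, 3, 4, 7, 6, 8, 5]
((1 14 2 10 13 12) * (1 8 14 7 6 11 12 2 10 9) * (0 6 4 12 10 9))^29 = (0 2 13 10 11 6)(1 7 4 12 8 14 9)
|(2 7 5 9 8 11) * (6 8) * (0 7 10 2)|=|(0 7 5 9 6 8 11)(2 10)|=14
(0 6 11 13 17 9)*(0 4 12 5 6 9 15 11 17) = [9, 1, 2, 3, 12, 6, 17, 7, 8, 4, 10, 13, 5, 0, 14, 11, 16, 15] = (0 9 4 12 5 6 17 15 11 13)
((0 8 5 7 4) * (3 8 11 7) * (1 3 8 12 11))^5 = ((0 1 3 12 11 7 4)(5 8))^5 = (0 7 12 1 4 11 3)(5 8)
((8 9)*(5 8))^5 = (5 9 8)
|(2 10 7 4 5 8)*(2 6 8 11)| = |(2 10 7 4 5 11)(6 8)| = 6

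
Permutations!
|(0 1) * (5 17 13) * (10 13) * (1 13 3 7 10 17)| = 12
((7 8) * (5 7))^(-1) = (5 8 7)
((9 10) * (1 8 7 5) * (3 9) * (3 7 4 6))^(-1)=(1 5 7 10 9 3 6 4 8)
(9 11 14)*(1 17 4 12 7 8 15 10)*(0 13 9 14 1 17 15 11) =(0 13 9)(1 15 10 17 4 12 7 8 11) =[13, 15, 2, 3, 12, 5, 6, 8, 11, 0, 17, 1, 7, 9, 14, 10, 16, 4]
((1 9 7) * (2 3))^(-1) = (1 7 9)(2 3)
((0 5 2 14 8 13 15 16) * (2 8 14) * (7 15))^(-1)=((0 5 8 13 7 15 16))^(-1)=(0 16 15 7 13 8 5)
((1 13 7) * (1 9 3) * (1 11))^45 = ((1 13 7 9 3 11))^45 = (1 9)(3 13)(7 11)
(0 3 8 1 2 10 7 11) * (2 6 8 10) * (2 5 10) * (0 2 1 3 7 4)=(0 7 11 2 5 10 4)(1 6 8 3)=[7, 6, 5, 1, 0, 10, 8, 11, 3, 9, 4, 2]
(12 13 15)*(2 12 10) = [0, 1, 12, 3, 4, 5, 6, 7, 8, 9, 2, 11, 13, 15, 14, 10] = (2 12 13 15 10)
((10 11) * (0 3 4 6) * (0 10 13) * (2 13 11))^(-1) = (0 13 2 10 6 4 3)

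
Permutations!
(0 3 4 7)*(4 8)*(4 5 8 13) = (0 3 13 4 7)(5 8) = [3, 1, 2, 13, 7, 8, 6, 0, 5, 9, 10, 11, 12, 4]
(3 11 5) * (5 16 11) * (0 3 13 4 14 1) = (0 3 5 13 4 14 1)(11 16) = [3, 0, 2, 5, 14, 13, 6, 7, 8, 9, 10, 16, 12, 4, 1, 15, 11]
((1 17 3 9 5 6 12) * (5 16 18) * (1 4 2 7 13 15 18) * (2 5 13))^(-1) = ((1 17 3 9 16)(2 7)(4 5 6 12)(13 15 18))^(-1) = (1 16 9 3 17)(2 7)(4 12 6 5)(13 18 15)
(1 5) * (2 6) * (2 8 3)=(1 5)(2 6 8 3)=[0, 5, 6, 2, 4, 1, 8, 7, 3]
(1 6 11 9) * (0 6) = (0 6 11 9 1) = [6, 0, 2, 3, 4, 5, 11, 7, 8, 1, 10, 9]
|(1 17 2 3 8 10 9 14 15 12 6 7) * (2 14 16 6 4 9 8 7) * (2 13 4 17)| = 20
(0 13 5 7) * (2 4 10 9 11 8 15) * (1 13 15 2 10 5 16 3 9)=(0 15 10 1 13 16 3 9 11 8 2 4 5 7)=[15, 13, 4, 9, 5, 7, 6, 0, 2, 11, 1, 8, 12, 16, 14, 10, 3]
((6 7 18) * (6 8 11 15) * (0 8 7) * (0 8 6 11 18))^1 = ((0 6 8 18 7)(11 15))^1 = (0 6 8 18 7)(11 15)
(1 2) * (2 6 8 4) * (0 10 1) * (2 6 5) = (0 10 1 5 2)(4 6 8) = [10, 5, 0, 3, 6, 2, 8, 7, 4, 9, 1]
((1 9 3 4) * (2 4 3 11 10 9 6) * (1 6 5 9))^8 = (1 11 5 10 9)(2 6 4)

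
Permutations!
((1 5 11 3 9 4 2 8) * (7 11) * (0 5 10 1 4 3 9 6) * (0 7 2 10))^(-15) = ((0 5 2 8 4 10 1)(3 6 7 11 9))^(-15) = (11)(0 1 10 4 8 2 5)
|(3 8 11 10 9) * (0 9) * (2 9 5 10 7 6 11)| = |(0 5 10)(2 9 3 8)(6 11 7)| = 12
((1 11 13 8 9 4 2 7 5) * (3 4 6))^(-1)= ((1 11 13 8 9 6 3 4 2 7 5))^(-1)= (1 5 7 2 4 3 6 9 8 13 11)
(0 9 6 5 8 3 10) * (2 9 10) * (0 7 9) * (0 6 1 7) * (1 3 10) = (0 1 7 9 3 2 6 5 8 10) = [1, 7, 6, 2, 4, 8, 5, 9, 10, 3, 0]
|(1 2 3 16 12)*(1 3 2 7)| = 6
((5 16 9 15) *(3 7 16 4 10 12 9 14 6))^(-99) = ((3 7 16 14 6)(4 10 12 9 15 5))^(-99) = (3 7 16 14 6)(4 9)(5 12)(10 15)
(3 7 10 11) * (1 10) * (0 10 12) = (0 10 11 3 7 1 12) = [10, 12, 2, 7, 4, 5, 6, 1, 8, 9, 11, 3, 0]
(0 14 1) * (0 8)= (0 14 1 8)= [14, 8, 2, 3, 4, 5, 6, 7, 0, 9, 10, 11, 12, 13, 1]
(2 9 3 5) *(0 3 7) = (0 3 5 2 9 7) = [3, 1, 9, 5, 4, 2, 6, 0, 8, 7]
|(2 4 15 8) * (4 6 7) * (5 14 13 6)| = |(2 5 14 13 6 7 4 15 8)| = 9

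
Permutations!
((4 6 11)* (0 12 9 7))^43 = (0 7 9 12)(4 6 11)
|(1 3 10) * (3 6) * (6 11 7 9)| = |(1 11 7 9 6 3 10)| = 7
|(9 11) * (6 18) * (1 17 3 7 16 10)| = 6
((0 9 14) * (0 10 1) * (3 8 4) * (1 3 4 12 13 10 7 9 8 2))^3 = ((0 8 12 13 10 3 2 1)(7 9 14))^3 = (14)(0 13 2 8 10 1 12 3)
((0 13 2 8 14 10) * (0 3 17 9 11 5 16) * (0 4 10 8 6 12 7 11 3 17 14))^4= ((0 13 2 6 12 7 11 5 16 4 10 17 9 3 14 8))^4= (0 12 16 9)(2 11 10 14)(3 13 7 4)(5 17 8 6)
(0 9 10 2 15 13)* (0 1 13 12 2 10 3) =(0 9 3)(1 13)(2 15 12) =[9, 13, 15, 0, 4, 5, 6, 7, 8, 3, 10, 11, 2, 1, 14, 12]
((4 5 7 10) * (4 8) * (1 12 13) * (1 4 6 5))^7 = (1 4 13 12)(5 10 6 7 8)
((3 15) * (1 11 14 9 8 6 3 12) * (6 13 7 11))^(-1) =((1 6 3 15 12)(7 11 14 9 8 13))^(-1) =(1 12 15 3 6)(7 13 8 9 14 11)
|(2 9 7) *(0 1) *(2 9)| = 2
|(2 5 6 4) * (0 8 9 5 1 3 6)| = 20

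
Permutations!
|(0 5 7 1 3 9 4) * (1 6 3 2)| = |(0 5 7 6 3 9 4)(1 2)| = 14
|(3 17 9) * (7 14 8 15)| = 12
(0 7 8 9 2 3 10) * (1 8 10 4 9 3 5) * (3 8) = (0 7 10)(1 3 4 9 2 5) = [7, 3, 5, 4, 9, 1, 6, 10, 8, 2, 0]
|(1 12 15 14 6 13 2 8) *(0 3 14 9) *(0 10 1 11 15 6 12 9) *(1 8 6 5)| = |(0 3 14 12 5 1 9 10 8 11 15)(2 6 13)| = 33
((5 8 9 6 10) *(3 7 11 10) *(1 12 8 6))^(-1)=((1 12 8 9)(3 7 11 10 5 6))^(-1)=(1 9 8 12)(3 6 5 10 11 7)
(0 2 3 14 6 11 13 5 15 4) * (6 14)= (0 2 3 6 11 13 5 15 4)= [2, 1, 3, 6, 0, 15, 11, 7, 8, 9, 10, 13, 12, 5, 14, 4]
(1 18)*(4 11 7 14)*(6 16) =(1 18)(4 11 7 14)(6 16) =[0, 18, 2, 3, 11, 5, 16, 14, 8, 9, 10, 7, 12, 13, 4, 15, 6, 17, 1]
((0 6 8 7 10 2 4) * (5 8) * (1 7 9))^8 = ((0 6 5 8 9 1 7 10 2 4))^8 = (0 2 7 9 5)(1 8 6 4 10)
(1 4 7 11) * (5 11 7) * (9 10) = (1 4 5 11)(9 10) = [0, 4, 2, 3, 5, 11, 6, 7, 8, 10, 9, 1]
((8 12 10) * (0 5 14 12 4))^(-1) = (0 4 8 10 12 14 5)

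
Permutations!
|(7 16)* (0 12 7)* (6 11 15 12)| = |(0 6 11 15 12 7 16)| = 7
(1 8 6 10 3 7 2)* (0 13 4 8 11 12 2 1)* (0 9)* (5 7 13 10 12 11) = (0 10 3 13 4 8 6 12 2 9)(1 5 7) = [10, 5, 9, 13, 8, 7, 12, 1, 6, 0, 3, 11, 2, 4]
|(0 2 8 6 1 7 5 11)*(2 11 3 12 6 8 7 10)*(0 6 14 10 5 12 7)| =|(0 11 6 1 5 3 7 12 14 10 2)| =11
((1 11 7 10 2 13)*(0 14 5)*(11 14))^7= (0 14 13 10 11 5 1 2 7)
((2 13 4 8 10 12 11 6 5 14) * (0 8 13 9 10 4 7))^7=(0 4 7 8 13)(2 14 5 6 11 12 10 9)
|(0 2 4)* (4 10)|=4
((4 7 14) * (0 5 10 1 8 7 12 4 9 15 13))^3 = (0 1 14 13 10 7 15 5 8 9)(4 12)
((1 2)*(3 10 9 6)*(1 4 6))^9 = ((1 2 4 6 3 10 9))^9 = (1 4 3 9 2 6 10)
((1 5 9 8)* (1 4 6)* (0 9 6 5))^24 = ((0 9 8 4 5 6 1))^24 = (0 4 1 8 6 9 5)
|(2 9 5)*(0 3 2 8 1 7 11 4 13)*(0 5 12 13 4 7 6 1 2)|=6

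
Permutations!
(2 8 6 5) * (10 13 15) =(2 8 6 5)(10 13 15) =[0, 1, 8, 3, 4, 2, 5, 7, 6, 9, 13, 11, 12, 15, 14, 10]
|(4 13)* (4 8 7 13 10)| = |(4 10)(7 13 8)| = 6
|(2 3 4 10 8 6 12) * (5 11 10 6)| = |(2 3 4 6 12)(5 11 10 8)| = 20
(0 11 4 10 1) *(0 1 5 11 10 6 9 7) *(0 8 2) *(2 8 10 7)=[7, 1, 0, 3, 6, 11, 9, 10, 8, 2, 5, 4]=(0 7 10 5 11 4 6 9 2)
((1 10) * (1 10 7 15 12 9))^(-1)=((1 7 15 12 9))^(-1)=(1 9 12 15 7)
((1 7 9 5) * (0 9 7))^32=(9)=((0 9 5 1))^32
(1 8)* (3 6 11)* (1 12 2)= [0, 8, 1, 6, 4, 5, 11, 7, 12, 9, 10, 3, 2]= (1 8 12 2)(3 6 11)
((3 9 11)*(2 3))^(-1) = ((2 3 9 11))^(-1) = (2 11 9 3)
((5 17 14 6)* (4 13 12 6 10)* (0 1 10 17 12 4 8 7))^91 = (0 1 10 8 7)(4 13)(5 12 6)(14 17)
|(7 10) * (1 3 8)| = 6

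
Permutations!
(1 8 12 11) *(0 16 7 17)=(0 16 7 17)(1 8 12 11)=[16, 8, 2, 3, 4, 5, 6, 17, 12, 9, 10, 1, 11, 13, 14, 15, 7, 0]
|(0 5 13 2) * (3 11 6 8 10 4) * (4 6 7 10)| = |(0 5 13 2)(3 11 7 10 6 8 4)| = 28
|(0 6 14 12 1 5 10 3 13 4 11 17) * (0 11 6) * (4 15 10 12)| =|(1 5 12)(3 13 15 10)(4 6 14)(11 17)| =12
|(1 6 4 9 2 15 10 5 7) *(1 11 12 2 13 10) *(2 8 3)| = |(1 6 4 9 13 10 5 7 11 12 8 3 2 15)| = 14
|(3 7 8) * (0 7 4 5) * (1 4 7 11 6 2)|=|(0 11 6 2 1 4 5)(3 7 8)|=21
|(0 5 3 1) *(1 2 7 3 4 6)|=15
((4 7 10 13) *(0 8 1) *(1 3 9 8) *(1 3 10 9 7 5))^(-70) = ((0 3 7 9 8 10 13 4 5 1))^(-70) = (13)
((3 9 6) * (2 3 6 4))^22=(2 9)(3 4)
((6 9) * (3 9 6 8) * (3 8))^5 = ((3 9))^5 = (3 9)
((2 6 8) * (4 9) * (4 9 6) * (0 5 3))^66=((9)(0 5 3)(2 4 6 8))^66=(9)(2 6)(4 8)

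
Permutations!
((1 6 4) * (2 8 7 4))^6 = ((1 6 2 8 7 4))^6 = (8)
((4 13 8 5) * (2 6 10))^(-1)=((2 6 10)(4 13 8 5))^(-1)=(2 10 6)(4 5 8 13)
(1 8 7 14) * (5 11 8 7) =(1 7 14)(5 11 8) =[0, 7, 2, 3, 4, 11, 6, 14, 5, 9, 10, 8, 12, 13, 1]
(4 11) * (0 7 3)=(0 7 3)(4 11)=[7, 1, 2, 0, 11, 5, 6, 3, 8, 9, 10, 4]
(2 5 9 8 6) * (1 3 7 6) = (1 3 7 6 2 5 9 8) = [0, 3, 5, 7, 4, 9, 2, 6, 1, 8]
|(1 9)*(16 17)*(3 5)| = |(1 9)(3 5)(16 17)| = 2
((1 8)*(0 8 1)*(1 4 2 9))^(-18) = ((0 8)(1 4 2 9))^(-18) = (1 2)(4 9)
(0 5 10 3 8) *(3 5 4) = (0 4 3 8)(5 10) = [4, 1, 2, 8, 3, 10, 6, 7, 0, 9, 5]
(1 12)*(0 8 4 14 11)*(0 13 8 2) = [2, 12, 0, 3, 14, 5, 6, 7, 4, 9, 10, 13, 1, 8, 11] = (0 2)(1 12)(4 14 11 13 8)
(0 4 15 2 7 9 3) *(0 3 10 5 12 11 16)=(0 4 15 2 7 9 10 5 12 11 16)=[4, 1, 7, 3, 15, 12, 6, 9, 8, 10, 5, 16, 11, 13, 14, 2, 0]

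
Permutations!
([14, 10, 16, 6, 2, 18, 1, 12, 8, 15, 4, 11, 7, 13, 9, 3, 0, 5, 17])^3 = (18)(0 15 1 2 14 3 10 16 9 6 4)(7 12)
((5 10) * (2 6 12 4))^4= ((2 6 12 4)(5 10))^4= (12)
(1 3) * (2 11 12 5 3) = (1 2 11 12 5 3) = [0, 2, 11, 1, 4, 3, 6, 7, 8, 9, 10, 12, 5]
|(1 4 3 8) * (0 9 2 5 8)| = 8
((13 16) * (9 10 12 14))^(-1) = (9 14 12 10)(13 16)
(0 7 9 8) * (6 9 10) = (0 7 10 6 9 8) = [7, 1, 2, 3, 4, 5, 9, 10, 0, 8, 6]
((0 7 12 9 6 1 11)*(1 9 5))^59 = (0 11 1 5 12 7)(6 9)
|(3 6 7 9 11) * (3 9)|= |(3 6 7)(9 11)|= 6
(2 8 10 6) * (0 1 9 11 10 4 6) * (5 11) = (0 1 9 5 11 10)(2 8 4 6) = [1, 9, 8, 3, 6, 11, 2, 7, 4, 5, 0, 10]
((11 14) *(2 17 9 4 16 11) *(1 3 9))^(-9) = (17)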